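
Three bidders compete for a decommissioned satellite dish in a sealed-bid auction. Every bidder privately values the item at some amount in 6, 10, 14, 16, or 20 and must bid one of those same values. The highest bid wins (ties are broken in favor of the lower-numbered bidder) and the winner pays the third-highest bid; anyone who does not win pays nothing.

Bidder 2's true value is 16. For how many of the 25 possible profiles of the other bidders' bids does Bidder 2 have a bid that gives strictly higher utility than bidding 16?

6

Others bid (6, 20): truth gives 0; bid 20 gives 10 > 0. Violating.
Others bid (10, 20): truth gives 0; bid 20 gives 6 > 0. Violating.
Others bid (14, 20): truth gives 0; bid 20 gives 2 > 0. Violating.
Others bid (16, 6): truth gives 0; bid 20 gives 10 > 0. Violating.
Others bid (6, 6): truth gives 10; no alternative beats it.
Others bid (6, 10): truth gives 10; no alternative beats it.
(Checking all 25 profiles: 6 have a profitable deviation, 19 do not.)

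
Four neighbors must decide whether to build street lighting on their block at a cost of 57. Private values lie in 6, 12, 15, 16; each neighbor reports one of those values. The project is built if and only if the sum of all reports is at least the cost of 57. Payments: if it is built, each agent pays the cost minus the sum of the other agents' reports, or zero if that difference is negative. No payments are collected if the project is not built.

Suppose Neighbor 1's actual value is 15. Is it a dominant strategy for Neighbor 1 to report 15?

Yes

Check each profile of the others' reports and compare truth against every alternative report.
Others report (16, 16, 16): truth gives 6, best alternative gives 6.
Others report (15, 16, 16): truth gives 5, best alternative gives 5.
Others report (16, 15, 16): truth gives 5, best alternative gives 5.
Others report (16, 16, 15): truth gives 5, best alternative gives 5.
Others report (15, 15, 16): truth gives 4, best alternative gives 4.
Others report (15, 16, 15): truth gives 4, best alternative gives 4.
(Remaining 58 profiles checked similarly; truth is weakly best in each.)
In every case the truthful report is at least as good as any alternative, so it is a dominant strategy.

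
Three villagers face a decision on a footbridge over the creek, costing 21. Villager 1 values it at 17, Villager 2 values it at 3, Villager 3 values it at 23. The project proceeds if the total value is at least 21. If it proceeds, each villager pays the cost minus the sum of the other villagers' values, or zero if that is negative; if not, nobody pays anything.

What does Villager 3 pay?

1

Total value 43 ≥ cost 21, so the project is built.
The other villagers' values sum to 20.
Cost minus that sum is 21 - 20 = 1.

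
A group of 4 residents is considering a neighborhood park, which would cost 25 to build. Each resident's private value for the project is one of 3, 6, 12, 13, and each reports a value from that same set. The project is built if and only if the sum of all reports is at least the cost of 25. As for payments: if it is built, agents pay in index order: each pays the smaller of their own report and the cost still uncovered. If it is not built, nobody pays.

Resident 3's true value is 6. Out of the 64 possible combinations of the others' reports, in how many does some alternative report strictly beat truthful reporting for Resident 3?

28

Others report (3, 6, 13): truth gives 0; report 3 gives 3 > 0. Violating.
Others report (3, 12, 12): truth gives 0; report 3 gives 3 > 0. Violating.
Others report (3, 12, 13): truth gives 0; report 3 gives 3 > 0. Violating.
Others report (3, 13, 6): truth gives 0; report 3 gives 3 > 0. Violating.
Others report (3, 3, 3): truth gives 0; no alternative beats it.
Others report (3, 3, 6): truth gives 0; no alternative beats it.
(Checking all 64 profiles: 28 have a profitable deviation, 36 do not.)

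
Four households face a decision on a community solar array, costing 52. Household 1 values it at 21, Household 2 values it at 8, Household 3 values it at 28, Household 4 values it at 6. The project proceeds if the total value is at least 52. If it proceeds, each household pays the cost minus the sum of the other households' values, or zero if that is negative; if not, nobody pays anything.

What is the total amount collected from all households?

27

Total value 63 ≥ cost 52, so it is built.
Household 1: others sum to 42; max(0, 52 - 42) = 10.
Household 2: others sum to 55; max(0, 52 - 55) = 0.
Household 3: others sum to 35; max(0, 52 - 35) = 17.
Household 4: others sum to 57; max(0, 52 - 57) = 0.
Total collected = 10 + 0 + 17 + 0 = 27.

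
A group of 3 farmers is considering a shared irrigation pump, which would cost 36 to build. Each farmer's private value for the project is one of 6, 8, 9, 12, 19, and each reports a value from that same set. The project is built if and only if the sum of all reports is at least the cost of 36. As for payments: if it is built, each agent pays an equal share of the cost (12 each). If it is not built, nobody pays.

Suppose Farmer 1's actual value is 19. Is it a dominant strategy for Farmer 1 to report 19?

Check each profile of the others' reports and compare truth against every alternative report.
Others report (6, 12): truth gives 7, best alternative gives 0.
Others report (8, 9): truth gives 7, best alternative gives 0.
Others report (8, 12): truth gives 7, best alternative gives 0.
Others report (9, 8): truth gives 7, best alternative gives 0.
Others report (9, 9): truth gives 7, best alternative gives 0.
Others report (9, 12): truth gives 7, best alternative gives 0.
(Remaining 19 profiles checked similarly; truth is weakly best in each.)
In every case the truthful report is at least as good as any alternative, so it is a dominant strategy.

Yes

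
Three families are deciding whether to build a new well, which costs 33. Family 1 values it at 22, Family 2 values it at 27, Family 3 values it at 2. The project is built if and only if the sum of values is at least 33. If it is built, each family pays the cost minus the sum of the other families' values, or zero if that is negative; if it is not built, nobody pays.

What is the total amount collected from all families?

Total value 51 ≥ cost 33, so it is built.
Family 1: others sum to 29; max(0, 33 - 29) = 4.
Family 2: others sum to 24; max(0, 33 - 24) = 9.
Family 3: others sum to 49; max(0, 33 - 49) = 0.
Total collected = 4 + 9 + 0 = 13.

13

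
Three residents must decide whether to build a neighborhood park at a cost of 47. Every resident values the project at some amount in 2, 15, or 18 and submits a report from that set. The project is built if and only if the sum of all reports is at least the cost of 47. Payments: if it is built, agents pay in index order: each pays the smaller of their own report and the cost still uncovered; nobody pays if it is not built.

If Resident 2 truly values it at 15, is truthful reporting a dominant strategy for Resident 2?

Yes

Check each profile of the others' reports and compare truth against every alternative report.
Others report (2, 2): truth gives 0, best alternative gives 0.
Others report (2, 15): truth gives 0, best alternative gives 0.
Others report (2, 18): truth gives 0, best alternative gives 0.
Others report (15, 2): truth gives 0, best alternative gives 0.
Others report (15, 15): truth gives 0, best alternative gives 0.
Others report (15, 18): truth gives 0, best alternative gives 0.
(Remaining 3 profiles checked similarly; truth is weakly best in each.)
In every case the truthful report is at least as good as any alternative, so it is a dominant strategy.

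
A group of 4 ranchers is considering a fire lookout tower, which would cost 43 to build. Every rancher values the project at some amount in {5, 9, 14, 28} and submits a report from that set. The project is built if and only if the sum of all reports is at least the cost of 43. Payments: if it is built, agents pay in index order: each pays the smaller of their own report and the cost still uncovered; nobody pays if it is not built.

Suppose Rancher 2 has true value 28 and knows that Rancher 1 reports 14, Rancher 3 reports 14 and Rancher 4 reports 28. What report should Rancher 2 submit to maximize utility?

Report 5: project built, pays 5, utility 28 - 5 = 23.
Report 9: project built, pays 9, utility 28 - 9 = 19.
Report 14: project built, pays 14, utility 28 - 14 = 14.
Report 28: project built, pays 28, utility 28 - 28 = 0.
The best choice is 5 with utility 23.

5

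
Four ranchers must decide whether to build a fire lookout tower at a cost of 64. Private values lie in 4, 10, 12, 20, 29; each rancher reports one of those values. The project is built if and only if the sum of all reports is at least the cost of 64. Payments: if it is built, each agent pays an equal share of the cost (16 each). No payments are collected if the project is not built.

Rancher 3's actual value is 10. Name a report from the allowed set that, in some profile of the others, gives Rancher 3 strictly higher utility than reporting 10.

4

Suppose Rancher 1 reports 10, Rancher 2 reports 20 and Rancher 4 reports 29.
Report 10: project built, pays 16, utility 10 - 16 = -6.
Report 4: project not built, utility 0.
So reporting 4 beats truth here (0 > -6).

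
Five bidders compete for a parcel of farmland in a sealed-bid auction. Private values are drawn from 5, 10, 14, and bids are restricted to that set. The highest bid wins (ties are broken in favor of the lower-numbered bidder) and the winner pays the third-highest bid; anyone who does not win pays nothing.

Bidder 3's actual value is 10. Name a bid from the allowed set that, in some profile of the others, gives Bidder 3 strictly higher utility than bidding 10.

14

Suppose Bidder 1 bids 5, Bidder 2 bids 5, Bidder 4 bids 5 and Bidder 5 bids 14.
Bid 10: loses, pays 0, utility 0.
Bid 14: wins, pays 5, utility 10 - 5 = 5.
So bidding 14 beats truth here (5 > 0).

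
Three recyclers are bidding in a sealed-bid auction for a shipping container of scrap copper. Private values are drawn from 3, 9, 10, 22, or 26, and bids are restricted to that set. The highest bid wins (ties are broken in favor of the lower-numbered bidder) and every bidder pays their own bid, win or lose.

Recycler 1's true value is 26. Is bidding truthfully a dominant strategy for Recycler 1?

No

Consider the case where Recycler 2 bids 3 and Recycler 3 bids 3.
Truthful bid 26: wins, pays 26, utility 26 - 26 = 0.
Bid 3 instead: wins, pays 3, utility 26 - 3 = 23.
Since 23 > 0, bidding 3 is strictly better here, so truthful bidding is not dominant.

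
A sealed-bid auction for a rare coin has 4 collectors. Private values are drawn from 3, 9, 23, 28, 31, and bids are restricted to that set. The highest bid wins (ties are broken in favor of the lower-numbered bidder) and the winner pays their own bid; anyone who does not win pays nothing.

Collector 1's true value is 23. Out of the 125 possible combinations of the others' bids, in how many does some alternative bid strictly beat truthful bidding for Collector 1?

Others bid (3, 3, 3): truth gives 0; bid 3 gives 20 > 0. Violating.
Others bid (3, 3, 9): truth gives 0; bid 9 gives 14 > 0. Violating.
Others bid (3, 9, 3): truth gives 0; bid 9 gives 14 > 0. Violating.
Others bid (3, 9, 9): truth gives 0; bid 9 gives 14 > 0. Violating.
Others bid (3, 3, 23): truth gives 0; no alternative beats it.
Others bid (3, 3, 28): truth gives 0; no alternative beats it.
(Checking all 125 profiles: 8 have a profitable deviation, 117 do not.)

8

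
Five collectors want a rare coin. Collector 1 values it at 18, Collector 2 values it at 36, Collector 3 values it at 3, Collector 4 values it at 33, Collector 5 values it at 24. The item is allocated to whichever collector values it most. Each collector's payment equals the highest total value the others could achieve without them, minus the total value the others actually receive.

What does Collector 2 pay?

Collector 2 has the highest value and receives the item.
Without Collector 2, the item would go to the next-highest value, 33, so the others could achieve 33.
With Collector 2 present and winning, the others receive nothing, so their total is 0.
Payment = 33 - 0 = 33.

33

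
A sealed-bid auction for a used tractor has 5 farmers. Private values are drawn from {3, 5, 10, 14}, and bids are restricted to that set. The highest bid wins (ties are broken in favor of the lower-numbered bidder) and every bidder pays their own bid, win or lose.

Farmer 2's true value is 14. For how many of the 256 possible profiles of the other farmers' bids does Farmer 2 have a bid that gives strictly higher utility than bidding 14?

Others bid (3, 3, 3, 3): truth gives 0; bid 5 gives 9 > 0. Violating.
Others bid (3, 3, 3, 5): truth gives 0; bid 5 gives 9 > 0. Violating.
Others bid (3, 3, 3, 10): truth gives 0; bid 10 gives 4 > 0. Violating.
Others bid (3, 3, 5, 3): truth gives 0; bid 5 gives 9 > 0. Violating.
Others bid (3, 3, 3, 14): truth gives 0; no alternative beats it.
Others bid (3, 3, 5, 14): truth gives 0; no alternative beats it.
(Checking all 256 profiles: 118 have a profitable deviation, 138 do not.)

118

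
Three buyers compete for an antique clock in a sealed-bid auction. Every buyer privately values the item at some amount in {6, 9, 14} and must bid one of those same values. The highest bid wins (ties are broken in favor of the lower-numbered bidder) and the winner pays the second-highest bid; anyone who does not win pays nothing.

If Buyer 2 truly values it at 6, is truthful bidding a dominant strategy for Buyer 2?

Check each profile of the others' bids and compare truth against every alternative bid.
Others bid (6, 9): truth gives 0, best alternative gives -3.
Others bid (6, 6): truth gives 0, best alternative gives 0.
Others bid (6, 14): truth gives 0, best alternative gives 0.
Others bid (9, 6): truth gives 0, best alternative gives 0.
Others bid (9, 9): truth gives 0, best alternative gives 0.
Others bid (9, 14): truth gives 0, best alternative gives 0.
(Remaining 3 profiles checked similarly; truth is weakly best in each.)
In every case the truthful bid is at least as good as any alternative, so it is a dominant strategy.

Yes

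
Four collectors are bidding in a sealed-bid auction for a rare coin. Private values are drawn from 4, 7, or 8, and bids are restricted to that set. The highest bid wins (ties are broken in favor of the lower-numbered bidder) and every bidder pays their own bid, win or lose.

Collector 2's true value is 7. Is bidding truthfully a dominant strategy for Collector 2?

No

Consider the case where Collector 1 bids 4, Collector 3 bids 4 and Collector 4 bids 8.
Truthful bid 7: loses but pays 7, utility -7.
Bid 4 instead: loses but pays 4, utility -4.
Since -4 > -7, bidding 4 is strictly better here, so truthful bidding is not dominant.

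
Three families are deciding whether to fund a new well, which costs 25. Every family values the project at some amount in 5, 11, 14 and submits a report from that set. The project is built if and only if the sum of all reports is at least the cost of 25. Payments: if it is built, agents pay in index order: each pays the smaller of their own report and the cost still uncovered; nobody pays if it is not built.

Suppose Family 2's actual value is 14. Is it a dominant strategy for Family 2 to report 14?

No

Consider the case where Family 1 reports 5 and Family 3 reports 11.
Truthful report 14: project built, pays 14, utility 14 - 14 = 0.
Report 11 instead: project built, pays 11, utility 14 - 11 = 3.
Since 3 > 0, reporting 11 is strictly better here, so truthful reporting is not dominant.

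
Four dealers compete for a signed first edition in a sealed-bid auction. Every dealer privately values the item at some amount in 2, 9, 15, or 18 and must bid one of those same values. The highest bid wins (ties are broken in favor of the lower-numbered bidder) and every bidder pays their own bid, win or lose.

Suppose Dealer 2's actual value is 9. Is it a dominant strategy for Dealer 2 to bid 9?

Consider the case where Dealer 1 bids 2, Dealer 3 bids 2 and Dealer 4 bids 15.
Truthful bid 9: loses but pays 9, utility -9.
Bid 2 instead: loses but pays 2, utility -2.
Since -2 > -9, bidding 2 is strictly better here, so truthful bidding is not dominant.

No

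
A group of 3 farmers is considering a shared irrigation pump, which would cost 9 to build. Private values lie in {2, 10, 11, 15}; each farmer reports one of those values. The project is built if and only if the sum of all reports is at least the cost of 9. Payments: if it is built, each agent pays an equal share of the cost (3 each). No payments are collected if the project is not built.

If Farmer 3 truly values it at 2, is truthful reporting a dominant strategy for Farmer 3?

Check each profile of the others' reports and compare truth against every alternative report.
Others report (2, 2): truth gives 0, best alternative gives -1.
Others report (2, 10): truth gives -1, best alternative gives -1.
Others report (2, 11): truth gives -1, best alternative gives -1.
Others report (2, 15): truth gives -1, best alternative gives -1.
Others report (10, 2): truth gives -1, best alternative gives -1.
Others report (10, 10): truth gives -1, best alternative gives -1.
(Remaining 10 profiles checked similarly; truth is weakly best in each.)
In every case the truthful report is at least as good as any alternative, so it is a dominant strategy.

Yes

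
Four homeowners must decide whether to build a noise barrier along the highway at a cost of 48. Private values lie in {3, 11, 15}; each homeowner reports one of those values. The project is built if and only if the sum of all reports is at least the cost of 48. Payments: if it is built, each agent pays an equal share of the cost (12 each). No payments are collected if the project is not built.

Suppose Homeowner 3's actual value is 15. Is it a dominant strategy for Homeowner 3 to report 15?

Check each profile of the others' reports and compare truth against every alternative report.
Others report (3, 15, 15): truth gives 3, best alternative gives 0.
Others report (11, 11, 11): truth gives 3, best alternative gives 0.
Others report (15, 3, 15): truth gives 3, best alternative gives 0.
Others report (15, 15, 3): truth gives 3, best alternative gives 0.
Others report (11, 11, 15): truth gives 3, best alternative gives 3.
Others report (11, 15, 11): truth gives 3, best alternative gives 3.
(Remaining 21 profiles checked similarly; truth is weakly best in each.)
In every case the truthful report is at least as good as any alternative, so it is a dominant strategy.

Yes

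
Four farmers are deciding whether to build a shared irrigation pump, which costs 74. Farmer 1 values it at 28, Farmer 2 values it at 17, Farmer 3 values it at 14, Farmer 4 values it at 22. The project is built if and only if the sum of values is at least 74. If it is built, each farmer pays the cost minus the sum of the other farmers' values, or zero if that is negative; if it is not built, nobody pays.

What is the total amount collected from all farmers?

Total value 81 ≥ cost 74, so it is built.
Farmer 1: others sum to 53; max(0, 74 - 53) = 21.
Farmer 2: others sum to 64; max(0, 74 - 64) = 10.
Farmer 3: others sum to 67; max(0, 74 - 67) = 7.
Farmer 4: others sum to 59; max(0, 74 - 59) = 15.
Total collected = 21 + 10 + 7 + 15 = 53.

53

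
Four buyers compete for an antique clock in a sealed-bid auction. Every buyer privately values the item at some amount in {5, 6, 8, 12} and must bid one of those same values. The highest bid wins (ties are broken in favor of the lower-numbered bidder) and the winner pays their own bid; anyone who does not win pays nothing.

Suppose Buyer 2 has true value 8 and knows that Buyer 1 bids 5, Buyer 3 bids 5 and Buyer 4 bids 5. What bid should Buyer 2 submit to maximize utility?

6

Bid 5: loses, pays 0, utility 0.
Bid 6: wins, pays 6, utility 8 - 6 = 2.
Bid 8: wins, pays 8, utility 8 - 8 = 0.
Bid 12: wins, pays 12, utility 8 - 12 = -4.
The best choice is 6 with utility 2.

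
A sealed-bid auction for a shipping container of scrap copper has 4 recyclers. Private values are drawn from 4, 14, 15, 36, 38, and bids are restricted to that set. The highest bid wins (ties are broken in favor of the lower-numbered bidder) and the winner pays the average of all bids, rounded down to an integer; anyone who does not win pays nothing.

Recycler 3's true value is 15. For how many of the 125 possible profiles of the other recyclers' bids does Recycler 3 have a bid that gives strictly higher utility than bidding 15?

2

Others bid (4, 15, 4): truth gives 0; bid 36 gives 1 > 0. Violating.
Others bid (15, 4, 4): truth gives 0; bid 36 gives 1 > 0. Violating.
Others bid (4, 4, 4): truth gives 9; no alternative beats it.
Others bid (4, 4, 14): truth gives 6; no alternative beats it.
(Checking all 125 profiles: 2 have a profitable deviation, 123 do not.)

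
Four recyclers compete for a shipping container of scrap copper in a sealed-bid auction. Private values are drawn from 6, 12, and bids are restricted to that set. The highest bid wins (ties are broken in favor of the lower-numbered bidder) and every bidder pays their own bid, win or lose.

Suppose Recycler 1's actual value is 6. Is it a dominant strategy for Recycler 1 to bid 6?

Check each profile of the others' bids and compare truth against every alternative bid.
Others bid (6, 6, 6): truth gives 0, best alternative gives -6.
Others bid (6, 6, 12): truth gives -6, best alternative gives -6.
Others bid (6, 12, 6): truth gives -6, best alternative gives -6.
Others bid (6, 12, 12): truth gives -6, best alternative gives -6.
Others bid (12, 6, 6): truth gives -6, best alternative gives -6.
Others bid (12, 6, 12): truth gives -6, best alternative gives -6.
(Remaining 2 profiles checked similarly; truth is weakly best in each.)
In every case the truthful bid is at least as good as any alternative, so it is a dominant strategy.

Yes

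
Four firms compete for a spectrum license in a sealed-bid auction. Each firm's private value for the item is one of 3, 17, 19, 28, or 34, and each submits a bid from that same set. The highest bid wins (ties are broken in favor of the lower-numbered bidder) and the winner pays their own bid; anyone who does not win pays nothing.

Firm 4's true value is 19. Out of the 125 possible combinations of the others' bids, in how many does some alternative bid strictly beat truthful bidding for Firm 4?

Others bid (3, 3, 3): truth gives 0; bid 17 gives 2 > 0. Violating.
Others bid (3, 3, 17): truth gives 0; no alternative beats it.
Others bid (3, 3, 19): truth gives 0; no alternative beats it.
(Checking all 125 profiles: 1 has a profitable deviation, 124 do not.)

1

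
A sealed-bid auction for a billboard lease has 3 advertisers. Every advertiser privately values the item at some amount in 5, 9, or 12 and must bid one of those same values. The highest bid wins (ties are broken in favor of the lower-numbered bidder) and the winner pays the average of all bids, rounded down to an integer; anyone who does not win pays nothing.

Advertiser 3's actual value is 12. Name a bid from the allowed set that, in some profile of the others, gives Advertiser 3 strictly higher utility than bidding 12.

Suppose Advertiser 1 bids 5 and Advertiser 2 bids 5.
Bid 12: wins, pays 7, utility 12 - 7 = 5.
Bid 9: wins, pays 6, utility 12 - 6 = 6.
So bidding 9 beats truth here (6 > 5).

9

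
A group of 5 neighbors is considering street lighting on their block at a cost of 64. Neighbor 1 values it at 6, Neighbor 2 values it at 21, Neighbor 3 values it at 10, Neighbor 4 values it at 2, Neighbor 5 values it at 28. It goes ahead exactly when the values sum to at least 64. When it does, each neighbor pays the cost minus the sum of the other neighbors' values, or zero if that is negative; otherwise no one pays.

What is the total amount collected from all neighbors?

53

Total value 67 ≥ cost 64, so it is built.
Neighbor 1: others sum to 61; max(0, 64 - 61) = 3.
Neighbor 2: others sum to 46; max(0, 64 - 46) = 18.
Neighbor 3: others sum to 57; max(0, 64 - 57) = 7.
Neighbor 4: others sum to 65; max(0, 64 - 65) = 0.
Neighbor 5: others sum to 39; max(0, 64 - 39) = 25.
Total collected = 3 + 18 + 7 + 0 + 25 = 53.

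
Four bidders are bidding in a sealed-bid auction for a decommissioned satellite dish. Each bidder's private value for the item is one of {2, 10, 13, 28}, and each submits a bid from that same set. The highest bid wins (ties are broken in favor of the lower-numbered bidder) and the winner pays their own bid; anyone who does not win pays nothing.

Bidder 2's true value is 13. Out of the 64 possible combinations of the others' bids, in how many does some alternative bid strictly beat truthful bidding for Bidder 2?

Others bid (2, 2, 2): truth gives 0; bid 10 gives 3 > 0. Violating.
Others bid (2, 2, 10): truth gives 0; bid 10 gives 3 > 0. Violating.
Others bid (2, 10, 2): truth gives 0; bid 10 gives 3 > 0. Violating.
Others bid (2, 10, 10): truth gives 0; bid 10 gives 3 > 0. Violating.
Others bid (2, 2, 13): truth gives 0; no alternative beats it.
Others bid (2, 2, 28): truth gives 0; no alternative beats it.
(Checking all 64 profiles: 4 have a profitable deviation, 60 do not.)

4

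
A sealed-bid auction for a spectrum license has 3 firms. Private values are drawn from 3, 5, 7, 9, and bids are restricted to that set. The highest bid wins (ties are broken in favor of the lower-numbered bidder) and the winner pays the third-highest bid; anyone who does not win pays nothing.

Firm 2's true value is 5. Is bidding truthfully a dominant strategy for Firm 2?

No

Consider the case where Firm 1 bids 3 and Firm 3 bids 7.
Truthful bid 5: loses, pays 0, utility 0.
Bid 7 instead: wins, pays 3, utility 5 - 3 = 2.
Since 2 > 0, bidding 7 is strictly better here, so truthful bidding is not dominant.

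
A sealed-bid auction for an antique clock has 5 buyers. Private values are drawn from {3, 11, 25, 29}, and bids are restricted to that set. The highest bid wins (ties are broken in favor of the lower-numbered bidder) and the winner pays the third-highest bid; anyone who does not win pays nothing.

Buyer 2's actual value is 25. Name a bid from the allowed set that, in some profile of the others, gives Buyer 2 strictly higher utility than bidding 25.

Suppose Buyer 1 bids 3, Buyer 3 bids 3, Buyer 4 bids 3 and Buyer 5 bids 29.
Bid 25: loses, pays 0, utility 0.
Bid 29: wins, pays 3, utility 25 - 3 = 22.
So bidding 29 beats truth here (22 > 0).

29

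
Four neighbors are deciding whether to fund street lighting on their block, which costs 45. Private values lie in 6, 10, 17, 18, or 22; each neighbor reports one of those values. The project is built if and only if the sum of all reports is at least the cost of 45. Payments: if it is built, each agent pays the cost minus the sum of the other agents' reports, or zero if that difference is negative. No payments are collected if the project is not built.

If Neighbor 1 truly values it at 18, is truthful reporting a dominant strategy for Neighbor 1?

Check each profile of the others' reports and compare truth against every alternative report.
Others report (6, 17, 22): truth gives 18, best alternative gives 18.
Others report (6, 18, 22): truth gives 18, best alternative gives 18.
Others report (6, 22, 17): truth gives 18, best alternative gives 18.
Others report (6, 22, 18): truth gives 18, best alternative gives 18.
Others report (6, 22, 22): truth gives 18, best alternative gives 18.
Others report (10, 17, 18): truth gives 18, best alternative gives 18.
(Remaining 119 profiles checked similarly; truth is weakly best in each.)
In every case the truthful report is at least as good as any alternative, so it is a dominant strategy.

Yes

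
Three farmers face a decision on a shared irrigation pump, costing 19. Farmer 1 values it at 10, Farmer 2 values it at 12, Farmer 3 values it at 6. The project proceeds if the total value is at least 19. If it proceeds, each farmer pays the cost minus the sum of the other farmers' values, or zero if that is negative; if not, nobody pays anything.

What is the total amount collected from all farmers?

4

Total value 28 ≥ cost 19, so it is built.
Farmer 1: others sum to 18; max(0, 19 - 18) = 1.
Farmer 2: others sum to 16; max(0, 19 - 16) = 3.
Farmer 3: others sum to 22; max(0, 19 - 22) = 0.
Total collected = 1 + 3 + 0 = 4.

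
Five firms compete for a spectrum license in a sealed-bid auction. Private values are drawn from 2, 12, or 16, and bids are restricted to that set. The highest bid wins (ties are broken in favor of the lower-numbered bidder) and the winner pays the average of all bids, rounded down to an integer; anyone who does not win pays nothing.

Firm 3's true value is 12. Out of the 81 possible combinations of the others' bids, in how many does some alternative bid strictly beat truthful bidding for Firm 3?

26

Others bid (2, 2, 2, 16): truth gives 0; bid 16 gives 5 > 0. Violating.
Others bid (2, 2, 12, 16): truth gives 0; bid 16 gives 3 > 0. Violating.
Others bid (2, 2, 16, 2): truth gives 0; bid 16 gives 5 > 0. Violating.
Others bid (2, 2, 16, 12): truth gives 0; bid 16 gives 3 > 0. Violating.
Others bid (2, 2, 2, 2): truth gives 8; no alternative beats it.
Others bid (2, 2, 2, 12): truth gives 6; no alternative beats it.
(Checking all 81 profiles: 26 have a profitable deviation, 55 do not.)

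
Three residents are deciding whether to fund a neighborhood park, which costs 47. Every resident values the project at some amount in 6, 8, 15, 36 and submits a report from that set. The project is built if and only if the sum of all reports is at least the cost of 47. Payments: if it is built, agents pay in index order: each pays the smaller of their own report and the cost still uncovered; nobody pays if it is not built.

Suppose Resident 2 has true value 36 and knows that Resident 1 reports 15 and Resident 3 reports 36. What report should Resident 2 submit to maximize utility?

Report 6: project built, pays 6, utility 36 - 6 = 30.
Report 8: project built, pays 8, utility 36 - 8 = 28.
Report 15: project built, pays 15, utility 36 - 15 = 21.
Report 36: project built, pays 32, utility 36 - 32 = 4.
The best choice is 6 with utility 30.

6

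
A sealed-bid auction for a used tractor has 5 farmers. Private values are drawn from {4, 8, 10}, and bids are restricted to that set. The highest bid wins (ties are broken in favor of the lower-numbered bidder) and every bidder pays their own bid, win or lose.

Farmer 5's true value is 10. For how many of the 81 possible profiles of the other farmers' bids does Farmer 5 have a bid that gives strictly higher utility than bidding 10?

Others bid (4, 4, 4, 4): truth gives 0; bid 8 gives 2 > 0. Violating.
Others bid (4, 4, 4, 10): truth gives -10; bid 4 gives -4 > -10. Violating.
Others bid (4, 4, 8, 10): truth gives -10; bid 4 gives -4 > -10. Violating.
Others bid (4, 4, 10, 4): truth gives -10; bid 4 gives -4 > -10. Violating.
Others bid (4, 4, 4, 8): truth gives 0; no alternative beats it.
Others bid (4, 4, 8, 4): truth gives 0; no alternative beats it.
(Checking all 81 profiles: 66 have a profitable deviation, 15 do not.)

66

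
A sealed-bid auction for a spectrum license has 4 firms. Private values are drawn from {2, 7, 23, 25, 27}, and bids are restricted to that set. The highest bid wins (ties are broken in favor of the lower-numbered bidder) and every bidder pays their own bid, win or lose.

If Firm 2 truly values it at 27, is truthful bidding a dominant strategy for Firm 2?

No

Consider the case where Firm 1 bids 2, Firm 3 bids 2 and Firm 4 bids 2.
Truthful bid 27: wins, pays 27, utility 27 - 27 = 0.
Bid 7 instead: wins, pays 7, utility 27 - 7 = 20.
Since 20 > 0, bidding 7 is strictly better here, so truthful bidding is not dominant.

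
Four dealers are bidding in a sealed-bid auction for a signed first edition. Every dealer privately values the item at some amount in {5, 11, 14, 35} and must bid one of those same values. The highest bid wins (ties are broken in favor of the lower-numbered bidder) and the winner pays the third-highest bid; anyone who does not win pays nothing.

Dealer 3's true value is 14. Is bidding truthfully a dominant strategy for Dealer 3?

Consider the case where Dealer 1 bids 5, Dealer 2 bids 5 and Dealer 4 bids 35.
Truthful bid 14: loses, pays 0, utility 0.
Bid 35 instead: wins, pays 5, utility 14 - 5 = 9.
Since 9 > 0, bidding 35 is strictly better here, so truthful bidding is not dominant.

No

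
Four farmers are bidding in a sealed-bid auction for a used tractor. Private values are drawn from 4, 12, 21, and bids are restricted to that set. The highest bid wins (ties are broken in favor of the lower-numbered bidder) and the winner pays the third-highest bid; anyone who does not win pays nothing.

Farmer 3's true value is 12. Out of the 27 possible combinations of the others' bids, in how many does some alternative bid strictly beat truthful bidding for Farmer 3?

Others bid (4, 4, 21): truth gives 0; bid 21 gives 8 > 0. Violating.
Others bid (4, 12, 4): truth gives 0; bid 21 gives 8 > 0. Violating.
Others bid (12, 4, 4): truth gives 0; bid 21 gives 8 > 0. Violating.
Others bid (4, 4, 4): truth gives 8; no alternative beats it.
Others bid (4, 4, 12): truth gives 8; no alternative beats it.
(Checking all 27 profiles: 3 have a profitable deviation, 24 do not.)

3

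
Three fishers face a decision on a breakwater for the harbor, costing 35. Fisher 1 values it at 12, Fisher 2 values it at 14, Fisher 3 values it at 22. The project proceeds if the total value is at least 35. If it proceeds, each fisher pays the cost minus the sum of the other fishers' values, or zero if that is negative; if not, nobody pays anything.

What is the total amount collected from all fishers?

10

Total value 48 ≥ cost 35, so it is built.
Fisher 1: others sum to 36; max(0, 35 - 36) = 0.
Fisher 2: others sum to 34; max(0, 35 - 34) = 1.
Fisher 3: others sum to 26; max(0, 35 - 26) = 9.
Total collected = 0 + 1 + 9 = 10.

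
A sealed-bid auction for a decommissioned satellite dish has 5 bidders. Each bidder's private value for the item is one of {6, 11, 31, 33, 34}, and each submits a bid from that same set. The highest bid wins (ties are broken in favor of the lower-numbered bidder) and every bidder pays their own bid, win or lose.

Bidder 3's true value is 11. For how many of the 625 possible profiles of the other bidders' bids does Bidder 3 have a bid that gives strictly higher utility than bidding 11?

Others bid (6, 6, 6, 31): truth gives -11; bid 6 gives -6 > -11. Violating.
Others bid (6, 6, 6, 33): truth gives -11; bid 6 gives -6 > -11. Violating.
Others bid (6, 6, 6, 34): truth gives -11; bid 6 gives -6 > -11. Violating.
Others bid (6, 6, 11, 31): truth gives -11; bid 6 gives -6 > -11. Violating.
Others bid (6, 6, 6, 6): truth gives 0; no alternative beats it.
Others bid (6, 6, 6, 11): truth gives 0; no alternative beats it.
(Checking all 625 profiles: 621 have a profitable deviation, 4 do not.)

621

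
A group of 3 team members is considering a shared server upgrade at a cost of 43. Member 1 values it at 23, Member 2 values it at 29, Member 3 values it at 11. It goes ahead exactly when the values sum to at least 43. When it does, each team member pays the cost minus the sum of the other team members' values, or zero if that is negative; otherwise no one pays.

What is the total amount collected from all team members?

Total value 63 ≥ cost 43, so it is built.
Member 1: others sum to 40; max(0, 43 - 40) = 3.
Member 2: others sum to 34; max(0, 43 - 34) = 9.
Member 3: others sum to 52; max(0, 43 - 52) = 0.
Total collected = 3 + 9 + 0 = 12.

12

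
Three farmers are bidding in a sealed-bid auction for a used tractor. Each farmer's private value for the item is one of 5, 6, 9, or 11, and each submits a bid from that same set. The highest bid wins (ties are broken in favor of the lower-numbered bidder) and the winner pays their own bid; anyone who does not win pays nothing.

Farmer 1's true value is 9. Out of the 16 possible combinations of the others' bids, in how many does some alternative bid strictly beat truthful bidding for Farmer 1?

Others bid (5, 5): truth gives 0; bid 5 gives 4 > 0. Violating.
Others bid (5, 6): truth gives 0; bid 6 gives 3 > 0. Violating.
Others bid (6, 5): truth gives 0; bid 6 gives 3 > 0. Violating.
Others bid (6, 6): truth gives 0; bid 6 gives 3 > 0. Violating.
Others bid (5, 9): truth gives 0; no alternative beats it.
Others bid (5, 11): truth gives 0; no alternative beats it.
(Checking all 16 profiles: 4 have a profitable deviation, 12 do not.)

4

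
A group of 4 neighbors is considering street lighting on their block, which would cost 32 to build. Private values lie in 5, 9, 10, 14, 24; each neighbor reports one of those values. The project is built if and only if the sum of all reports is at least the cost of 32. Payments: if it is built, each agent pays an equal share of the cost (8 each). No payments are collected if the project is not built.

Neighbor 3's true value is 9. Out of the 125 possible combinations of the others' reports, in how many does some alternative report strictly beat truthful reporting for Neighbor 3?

Others report (5, 5, 5): truth gives 0; report 24 gives 1 > 0. Violating.
Others report (5, 5, 9): truth gives 0; report 14 gives 1 > 0. Violating.
Others report (5, 5, 10): truth gives 0; report 14 gives 1 > 0. Violating.
Others report (5, 9, 5): truth gives 0; report 14 gives 1 > 0. Violating.
Others report (5, 5, 14): truth gives 1; no alternative beats it.
Others report (5, 5, 24): truth gives 1; no alternative beats it.
(Checking all 125 profiles: 7 have a profitable deviation, 118 do not.)

7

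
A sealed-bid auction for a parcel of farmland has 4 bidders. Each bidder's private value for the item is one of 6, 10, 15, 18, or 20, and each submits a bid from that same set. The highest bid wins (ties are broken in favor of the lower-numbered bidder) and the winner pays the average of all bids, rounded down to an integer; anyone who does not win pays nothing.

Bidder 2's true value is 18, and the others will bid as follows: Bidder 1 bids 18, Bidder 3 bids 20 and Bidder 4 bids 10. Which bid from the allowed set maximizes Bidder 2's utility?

20

Bid 6: loses, pays 0, utility 0.
Bid 10: loses, pays 0, utility 0.
Bid 15: loses, pays 0, utility 0.
Bid 18: loses, pays 0, utility 0.
Bid 20: wins, pays 17, utility 18 - 17 = 1.
The best choice is 20 with utility 1.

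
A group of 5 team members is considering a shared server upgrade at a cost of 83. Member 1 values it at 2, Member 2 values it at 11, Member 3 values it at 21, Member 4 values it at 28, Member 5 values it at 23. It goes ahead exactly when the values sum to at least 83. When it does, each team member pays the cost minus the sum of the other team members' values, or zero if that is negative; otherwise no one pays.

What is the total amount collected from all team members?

75

Total value 85 ≥ cost 83, so it is built.
Member 1: others sum to 83; max(0, 83 - 83) = 0.
Member 2: others sum to 74; max(0, 83 - 74) = 9.
Member 3: others sum to 64; max(0, 83 - 64) = 19.
Member 4: others sum to 57; max(0, 83 - 57) = 26.
Member 5: others sum to 62; max(0, 83 - 62) = 21.
Total collected = 0 + 9 + 19 + 26 + 21 = 75.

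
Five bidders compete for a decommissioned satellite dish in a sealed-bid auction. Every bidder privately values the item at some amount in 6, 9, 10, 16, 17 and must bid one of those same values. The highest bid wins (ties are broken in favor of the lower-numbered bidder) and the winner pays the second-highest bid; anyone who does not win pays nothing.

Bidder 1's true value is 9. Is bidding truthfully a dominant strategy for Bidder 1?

Check each profile of the others' bids and compare truth against every alternative bid.
Others bid (6, 6, 6, 6): truth gives 3, best alternative gives 3.
Others bid (6, 6, 6, 9): truth gives 0, best alternative gives 0.
Others bid (6, 6, 6, 10): truth gives 0, best alternative gives 0.
Others bid (6, 6, 6, 16): truth gives 0, best alternative gives 0.
Others bid (6, 6, 6, 17): truth gives 0, best alternative gives 0.
Others bid (6, 6, 9, 6): truth gives 0, best alternative gives 0.
(Remaining 619 profiles checked similarly; truth is weakly best in each.)
In every case the truthful bid is at least as good as any alternative, so it is a dominant strategy.

Yes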